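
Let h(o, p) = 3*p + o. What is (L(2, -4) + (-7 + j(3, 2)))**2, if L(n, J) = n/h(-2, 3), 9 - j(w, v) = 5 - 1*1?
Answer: 144/49 ≈ 2.9388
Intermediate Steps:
h(o, p) = o + 3*p
j(w, v) = 5 (j(w, v) = 9 - (5 - 1*1) = 9 - (5 - 1) = 9 - 1*4 = 9 - 4 = 5)
L(n, J) = n/7 (L(n, J) = n/(-2 + 3*3) = n/(-2 + 9) = n/7)
(L(2, -4) + (-7 + j(3, 2)))**2 = ((1/7)*2 + (-7 + 5))**2 = (2/7 - 2)**2 = (-12/7)**2 = 144/49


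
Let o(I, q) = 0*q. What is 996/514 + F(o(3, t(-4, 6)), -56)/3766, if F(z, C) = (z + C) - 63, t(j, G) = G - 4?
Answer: 263555/138266 ≈ 1.9061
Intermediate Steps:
t(j, G) = -4 + G
o(I, q) = 0
F(z, C) = -63 + C + z (F(z, C) = (C + z) - 63 = -63 + C + z)
996/514 + F(o(3, t(-4, 6)), -56)/3766 = 996/514 + (-63 - 56 + 0)/3766 = 996*(1/514) - 119*1/3766 = 498/257 - 17/538 = 263555/138266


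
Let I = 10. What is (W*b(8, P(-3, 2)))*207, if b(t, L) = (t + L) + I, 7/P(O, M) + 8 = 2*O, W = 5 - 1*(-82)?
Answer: 630315/2 ≈ 3.1516e+5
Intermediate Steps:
W = 87 (W = 5 + 82 = 87)
P(O, M) = 7/(-8 + 2*O)
b(t, L) = 10 + L + t (b(t, L) = (t + L) + 10 = (L + t) + 10 = 10 + L + t)
(W*b(8, P(-3, 2)))*207 = (87*(10 + 7/(2*(-4 - 3)) + 8))*207 = (87*(10 + (7/2)/(-7) + 8))*207 = (87*(10 + (7/2)*(-⅐) + 8))*207 = (87*(10 - ½ + 8))*207 = (87*(35/2))*207 = (3045/2)*207 = 630315/2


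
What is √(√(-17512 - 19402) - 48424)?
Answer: √(-48424 + I*√36914) ≈ 0.4366 + 220.05*I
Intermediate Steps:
√(√(-17512 - 19402) - 48424) = √(√(-36914) - 48424) = √(I*√36914 - 48424) = √(-48424 + I*√36914)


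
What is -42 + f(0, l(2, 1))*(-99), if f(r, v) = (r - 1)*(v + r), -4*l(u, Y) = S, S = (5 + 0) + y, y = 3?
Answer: -240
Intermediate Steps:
S = 8 (S = (5 + 0) + 3 = 5 + 3 = 8)
l(u, Y) = -2 (l(u, Y) = -¼*8 = -2)
f(r, v) = (-1 + r)*(r + v)
-42 + f(0, l(2, 1))*(-99) = -42 + (0² - 1*0 - 1*(-2) + 0*(-2))*(-99) = -42 + (0 + 0 + 2 + 0)*(-99) = -42 + 2*(-99) = -42 - 198 = -240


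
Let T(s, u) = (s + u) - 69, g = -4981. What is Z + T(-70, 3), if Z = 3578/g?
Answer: -680994/4981 ≈ -136.72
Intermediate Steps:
T(s, u) = -69 + s + u
Z = -3578/4981 (Z = 3578/(-4981) = 3578*(-1/4981) = -3578/4981 ≈ -0.71833)
Z + T(-70, 3) = -3578/4981 + (-69 - 70 + 3) = -3578/4981 - 136 = -680994/4981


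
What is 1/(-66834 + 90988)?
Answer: 1/24154 ≈ 4.1401e-5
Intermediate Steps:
1/(-66834 + 90988) = 1/24154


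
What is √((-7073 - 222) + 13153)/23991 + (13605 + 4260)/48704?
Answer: 17865/48704 + √5858/23991 ≈ 0.37000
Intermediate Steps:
√((-7073 - 222) + 13153)/23991 + (13605 + 4260)/48704 = √(-7295 + 13153)*(1/23991) + 17865*(1/48704) = √5858*(1/23991) + 17865/48704 = √5858/23991 + 17865/48704 = 17865/48704 + √5858/23991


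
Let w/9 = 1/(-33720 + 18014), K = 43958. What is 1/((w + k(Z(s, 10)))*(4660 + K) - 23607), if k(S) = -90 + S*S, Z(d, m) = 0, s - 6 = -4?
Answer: -7853/34547348412 ≈ -2.2731e-7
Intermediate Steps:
s = 2 (s = 6 - 4 = 2)
k(S) = -90 + S²
w = -9/15706 (w = 9/(-33720 + 18014) = 9/(-15706) = 9*(-1/15706) = -9/15706 ≈ -0.00057303)
1/((w + k(Z(s, 10)))*(4660 + K) - 23607) = 1/((-9/15706 + (-90 + 0²))*(4660 + 43958) - 23607) = 1/((-9/15706 + (-90 + 0))*48618 - 23607) = 1/((-9/15706 - 90)*48618 - 23607) = 1/(-1413549/15706*48618 - 23607) = 1/(-34361962641/7853 - 23607) = 1/(-34547348412/7853) = -7853/34547348412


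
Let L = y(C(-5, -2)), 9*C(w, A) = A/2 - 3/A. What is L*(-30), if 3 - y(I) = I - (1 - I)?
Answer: -350/3 ≈ -116.67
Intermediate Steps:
C(w, A) = -1/(3*A) + A/18 (C(w, A) = (A/2 - 3/A)/9 = -1/(3*A) + A/18)
y(I) = 4 - 2*I (y(I) = 3 - (I - (1 - I)) = 3 - (I + (-1 + I)) = 3 - (-1 + 2*I) = 3 + (1 - 2*I) = 4 - 2*I)
L = 35/9 (L = 4 - (-6 + (-2)²)/(9*(-2)) = 4 - (-1)*(-6 + 4)/(9*2) = 4 - (-1)*(-2)/(9*2) = 4 - 2*1/18 = 4 - ⅑ = 35/9 ≈ 3.8889)
L*(-30) = (35/9)*(-30) = -350/3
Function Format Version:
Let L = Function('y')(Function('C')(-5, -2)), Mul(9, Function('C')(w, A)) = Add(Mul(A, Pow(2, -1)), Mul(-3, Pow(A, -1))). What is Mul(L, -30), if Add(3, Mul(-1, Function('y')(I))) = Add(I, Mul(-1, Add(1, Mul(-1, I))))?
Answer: Rational(-350, 3) ≈ -116.67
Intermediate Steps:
Function('C')(w, A) = Add(Mul(Rational(-1, 3), Pow(A, -1)), Mul(Rational(1, 18), A)) (Function('C')(w, A) = Mul(Rational(1, 9), Add(Mul(A, Pow(2, -1)), Mul(-3, Pow(A, -1)))) = Mul(Rational(1, 9), Add(Mul(A, Rational(1, 2)), Mul(-3, Pow(A, -1)))) = Mul(Rational(1, 9), Add(Mul(Rational(1, 2), A), Mul(-3, Pow(A, -1)))) = Add(Mul(Rational(-1, 3), Pow(A, -1)), Mul(Rational(1, 18), A)))
Function('y')(I) = Add(4, Mul(-2, I)) (Function('y')(I) = Add(3, Mul(-1, Add(I, Mul(-1, Add(1, Mul(-1, I)))))) = Add(3, Mul(-1, Add(I, Add(-1, I)))) = Add(3, Mul(-1, Add(-1, Mul(2, I)))) = Add(3, Add(1, Mul(-2, I))) = Add(4, Mul(-2, I)))
L = Rational(35, 9) (L = Add(4, Mul(-2, Mul(Rational(1, 18), Pow(-2, -1), Add(-6, Pow(-2, 2))))) = Add(4, Mul(-2, Mul(Rational(1, 18), Rational(-1, 2), Add(-6, 4)))) = Add(4, Mul(-2, Mul(Rational(1, 18), Rational(-1, 2), -2))) = Add(4, Mul(-2, Rational(1, 18))) = Add(4, Rational(-1, 9)) = Rational(35, 9) ≈ 3.8889)
Mul(L, -30) = Mul(Rational(35, 9), -30) = Rational(-350, 3)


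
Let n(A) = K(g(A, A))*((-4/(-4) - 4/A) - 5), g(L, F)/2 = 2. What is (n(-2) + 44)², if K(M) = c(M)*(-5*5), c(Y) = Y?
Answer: 59536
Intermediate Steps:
g(L, F) = 4 (g(L, F) = 2*2 = 4)
K(M) = -25*M (K(M) = M*(-5*5) = M*(-25) = -25*M)
n(A) = 400 + 400/A (n(A) = (-25*4)*((-4/(-4) - 4/A) - 5) = -100*((-4*(-¼) - 4/A) - 5) = -100*((1 - 4/A) - 5) = -100*(-4 - 4/A) = 400 + 400/A)
(n(-2) + 44)² = ((400 + 400/(-2)) + 44)² = ((400 + 400*(-½)) + 44)² = ((400 - 200) + 44)² = (200 + 44)² = 244² = 59536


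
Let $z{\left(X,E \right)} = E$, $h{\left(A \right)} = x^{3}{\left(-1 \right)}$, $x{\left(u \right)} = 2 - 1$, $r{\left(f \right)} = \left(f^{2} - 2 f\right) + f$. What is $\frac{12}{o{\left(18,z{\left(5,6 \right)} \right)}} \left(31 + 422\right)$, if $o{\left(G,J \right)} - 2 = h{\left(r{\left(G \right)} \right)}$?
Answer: $1812$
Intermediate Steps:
$r{\left(f \right)} = f^{2} - f$
$x{\left(u \right)} = 1$
$h{\left(A \right)} = 1$ ($h{\left(A \right)} = 1^{3} = 1$)
$o{\left(G,J \right)} = 3$ ($o{\left(G,J \right)} = 2 + 1 = 3$)
$\frac{12}{o{\left(18,z{\left(5,6 \right)} \right)}} \left(31 + 422\right) = \frac{12}{3} \left(31 + 422\right) = 12 \cdot \frac{1}{3} \cdot 453 = 4 \cdot 453 = 1812$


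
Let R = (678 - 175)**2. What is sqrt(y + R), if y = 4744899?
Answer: 2*sqrt(1249477) ≈ 2235.6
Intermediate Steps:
R = 253009 (R = 503**2 = 253009)
sqrt(y + R) = sqrt(4744899 + 253009) = sqrt(4997908) = 2*sqrt(1249477)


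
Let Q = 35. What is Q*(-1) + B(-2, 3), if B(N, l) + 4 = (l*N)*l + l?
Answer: -54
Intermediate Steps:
B(N, l) = -4 + l + N*l² (B(N, l) = -4 + ((l*N)*l + l) = -4 + ((N*l)*l + l) = -4 + (N*l² + l) = -4 + (l + N*l²) = -4 + l + N*l²)
Q*(-1) + B(-2, 3) = 35*(-1) + (-4 + 3 - 2*3²) = -35 + (-4 + 3 - 2*9) = -35 + (-4 + 3 - 18) = -35 - 19 = -54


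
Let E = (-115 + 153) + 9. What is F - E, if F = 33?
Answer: -14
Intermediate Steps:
E = 47 (E = 38 + 9 = 47)
F - E = 33 - 1*47 = 33 - 47 = -14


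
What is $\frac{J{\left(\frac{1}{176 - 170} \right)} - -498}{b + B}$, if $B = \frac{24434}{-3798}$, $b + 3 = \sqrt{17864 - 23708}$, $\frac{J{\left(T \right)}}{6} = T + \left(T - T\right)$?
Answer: $- \frac{8487662157}{10697775020} - \frac{1799494299 i \sqrt{1461}}{10697775020} \approx -0.7934 - 6.4296 i$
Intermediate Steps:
$J{\left(T \right)} = 6 T$ ($J{\left(T \right)} = 6 \left(T + \left(T - T\right)\right) = 6 \left(T + 0\right) = 6 T$)
$b = -3 + 2 i \sqrt{1461}$ ($b = -3 + \sqrt{17864 - 23708} = -3 + \sqrt{-5844} = -3 + 2 i \sqrt{1461} \approx -3.0 + 76.446 i$)
$B = - \frac{12217}{1899}$ ($B = 24434 \left(- \frac{1}{3798}\right) = - \frac{12217}{1899} \approx -6.4334$)
$\frac{J{\left(\frac{1}{176 - 170} \right)} - -498}{b + B} = \frac{\frac{6}{176 - 170} - -498}{\left(-3 + 2 i \sqrt{1461}\right) - \frac{12217}{1899}} = \frac{\frac{6}{6} + 498}{- \frac{17914}{1899} + 2 i \sqrt{1461}} = \frac{6 \cdot \frac{1}{6} + 498}{- \frac{17914}{1899} + 2 i \sqrt{1461}} = \frac{1 + 498}{- \frac{17914}{1899} + 2 i \sqrt{1461}} = \frac{499}{- \frac{17914}{1899} + 2 i \sqrt{1461}}$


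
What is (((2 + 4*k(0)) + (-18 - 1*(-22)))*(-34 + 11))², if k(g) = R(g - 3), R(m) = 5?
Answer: 357604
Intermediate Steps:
k(g) = 5
(((2 + 4*k(0)) + (-18 - 1*(-22)))*(-34 + 11))² = (((2 + 4*5) + (-18 - 1*(-22)))*(-34 + 11))² = (((2 + 20) + (-18 + 22))*(-23))² = ((22 + 4)*(-23))² = (26*(-23))² = (-598)² = 357604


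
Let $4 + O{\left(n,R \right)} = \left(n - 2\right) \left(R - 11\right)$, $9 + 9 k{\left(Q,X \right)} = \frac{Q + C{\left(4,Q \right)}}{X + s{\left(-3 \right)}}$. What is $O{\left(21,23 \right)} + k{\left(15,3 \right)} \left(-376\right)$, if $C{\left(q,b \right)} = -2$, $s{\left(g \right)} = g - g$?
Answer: $\frac{11312}{27} \approx 418.96$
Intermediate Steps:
$s{\left(g \right)} = 0$
$k{\left(Q,X \right)} = -1 + \frac{-2 + Q}{9 X}$ ($k{\left(Q,X \right)} = -1 + \frac{\left(Q - 2\right) \frac{1}{X + 0}}{9} = -1 + \frac{\left(-2 + Q\right) \frac{1}{X}}{9} = -1 + \frac{\frac{1}{X} \left(-2 + Q\right)}{9} = -1 + \frac{-2 + Q}{9 X}$)
$O{\left(n,R \right)} = -4 + \left(-11 + R\right) \left(-2 + n\right)$ ($O{\left(n,R \right)} = -4 + \left(n - 2\right) \left(R - 11\right) = -4 + \left(-2 + n\right) \left(-11 + R\right) = -4 + \left(-11 + R\right) \left(-2 + n\right)$)
$O{\left(21,23 \right)} + k{\left(15,3 \right)} \left(-376\right) = \left(18 - 231 - 46 + 23 \cdot 21\right) + \frac{-2 + 15 - 27}{9 \cdot 3} \left(-376\right) = \left(18 - 231 - 46 + 483\right) + \frac{1}{9} \cdot \frac{1}{3} \left(-2 + 15 - 27\right) \left(-376\right) = 224 + \frac{1}{9} \cdot \frac{1}{3} \left(-14\right) \left(-376\right) = 224 - - \frac{5264}{27} = 224 + \frac{5264}{27} = \frac{11312}{27}$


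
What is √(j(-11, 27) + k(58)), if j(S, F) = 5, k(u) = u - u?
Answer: √5 ≈ 2.2361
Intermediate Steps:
k(u) = 0
√(j(-11, 27) + k(58)) = √(5 + 0) = √5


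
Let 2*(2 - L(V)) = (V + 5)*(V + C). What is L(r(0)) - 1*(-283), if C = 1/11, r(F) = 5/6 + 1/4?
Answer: 891565/3168 ≈ 281.43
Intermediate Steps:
r(F) = 13/12 (r(F) = 5*(⅙) + 1*(¼) = ⅚ + ¼ = 13/12)
C = 1/11 ≈ 0.090909
L(V) = 2 - (5 + V)*(1/11 + V)/2 (L(V) = 2 - (V + 5)*(V + 1/11)/2 = 2 - (5 + V)*(1/11 + V)/2)
L(r(0)) - 1*(-283) = (39/22 - 28/11*13/12 - (13/12)²/2) - 1*(-283) = (39/22 - 91/33 - ½*169/144) + 283 = (39/22 - 91/33 - 169/288) + 283 = -4979/3168 + 283 = 891565/3168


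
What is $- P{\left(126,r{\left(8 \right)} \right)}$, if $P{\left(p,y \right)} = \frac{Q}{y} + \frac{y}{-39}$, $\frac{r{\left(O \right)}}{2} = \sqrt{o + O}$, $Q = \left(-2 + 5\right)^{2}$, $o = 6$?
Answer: $- \frac{295 \sqrt{14}}{1092} \approx -1.0108$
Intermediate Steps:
$Q = 9$ ($Q = 3^{2} = 9$)
$r{\left(O \right)} = 2 \sqrt{6 + O}$
$P{\left(p,y \right)} = \frac{9}{y} - \frac{y}{39}$ ($P{\left(p,y \right)} = \frac{9}{y} + \frac{y}{-39} = \frac{9}{y} + y \left(- \frac{1}{39}\right) = \frac{9}{y} - \frac{y}{39}$)
$- P{\left(126,r{\left(8 \right)} \right)} = - (\frac{9}{2 \sqrt{6 + 8}} - \frac{2 \sqrt{6 + 8}}{39}) = - (\frac{9}{2 \sqrt{14}} - \frac{2 \sqrt{14}}{39}) = - (9 \frac{\sqrt{14}}{28} - \frac{2 \sqrt{14}}{39}) = - (\frac{9 \sqrt{14}}{28} - \frac{2 \sqrt{14}}{39}) = - \frac{295 \sqrt{14}}{1092}$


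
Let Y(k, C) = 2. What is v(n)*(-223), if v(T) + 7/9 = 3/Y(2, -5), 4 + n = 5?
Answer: -2899/18 ≈ -161.06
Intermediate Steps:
n = 1 (n = -4 + 5 = 1)
v(T) = 13/18 (v(T) = -7/9 + 3/2 = 13/18)
v(n)*(-223) = (13/18)*(-223) = -2899/18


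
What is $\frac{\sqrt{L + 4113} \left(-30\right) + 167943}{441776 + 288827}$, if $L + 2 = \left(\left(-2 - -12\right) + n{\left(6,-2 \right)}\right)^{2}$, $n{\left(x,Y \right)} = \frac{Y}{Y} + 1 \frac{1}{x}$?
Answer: $\frac{167943}{730603} - \frac{5 \sqrt{152485}}{730603} \approx 0.2272$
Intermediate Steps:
$n{\left(x,Y \right)} = 1 + \frac{1}{x}$
$L = \frac{4417}{36}$ ($L = -2 + \left(\left(-2 - -12\right) + \frac{1 + 6}{6}\right)^{2} = -2 + \left(\left(-2 + 12\right) + \frac{1}{6} \cdot 7\right)^{2} = -2 + \left(10 + \frac{7}{6}\right)^{2} = -2 + \left(\frac{67}{6}\right)^{2} = -2 + \frac{4489}{36} = \frac{4417}{36} \approx 122.69$)
$\frac{\sqrt{L + 4113} \left(-30\right) + 167943}{441776 + 288827} = \frac{\sqrt{\frac{4417}{36} + 4113} \left(-30\right) + 167943}{441776 + 288827} = \frac{\sqrt{\frac{152485}{36}} \left(-30\right) + 167943}{730603} = \left(\frac{\sqrt{152485}}{6} \left(-30\right) + 167943\right) \frac{1}{730603} = \left(- 5 \sqrt{152485} + 167943\right) \frac{1}{730603} = \left(167943 - 5 \sqrt{152485}\right) \frac{1}{730603} = \frac{167943}{730603} - \frac{5 \sqrt{152485}}{730603}$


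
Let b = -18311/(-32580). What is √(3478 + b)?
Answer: √102565053655/5430 ≈ 58.979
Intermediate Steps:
b = 18311/32580 (b = -18311*(-1/32580) = 18311/32580 ≈ 0.56203)
√(3478 + b) = √(3478 + 18311/32580) = √(113331551/32580) = √102565053655/5430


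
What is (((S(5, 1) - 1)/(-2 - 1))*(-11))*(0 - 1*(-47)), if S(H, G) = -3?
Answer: -2068/3 ≈ -689.33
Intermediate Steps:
(((S(5, 1) - 1)/(-2 - 1))*(-11))*(0 - 1*(-47)) = (((-3 - 1)/(-2 - 1))*(-11))*(0 - 1*(-47)) = ((-4/(-3))*(-11))*(0 + 47) = (-1/3*(-4)*(-11))*47 = ((4/3)*(-11))*47 = -44/3*47 = -2068/3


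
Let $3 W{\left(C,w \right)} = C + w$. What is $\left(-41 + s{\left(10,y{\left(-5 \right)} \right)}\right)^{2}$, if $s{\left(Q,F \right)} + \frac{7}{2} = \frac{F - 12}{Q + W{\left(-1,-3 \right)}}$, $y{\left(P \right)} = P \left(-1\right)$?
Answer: $\frac{346921}{169} \approx 2052.8$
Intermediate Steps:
$y{\left(P \right)} = - P$
$W{\left(C,w \right)} = \frac{C}{3} + \frac{w}{3}$ ($W{\left(C,w \right)} = \frac{C + w}{3} = \frac{C}{3} + \frac{w}{3}$)
$s{\left(Q,F \right)} = - \frac{7}{2} + \frac{-12 + F}{- \frac{4}{3} + Q}$ ($s{\left(Q,F \right)} = - \frac{7}{2} + \frac{F - 12}{Q + \left(\frac{1}{3} \left(-1\right) + \frac{1}{3} \left(-3\right)\right)} = - \frac{7}{2} + \frac{-12 + F}{Q - \frac{4}{3}} = - \frac{7}{2} + \frac{-12 + F}{- \frac{4}{3} + Q}$)
$\left(-41 + s{\left(10,y{\left(-5 \right)} \right)}\right)^{2} = \left(-41 + \frac{-44 - 210 + 6 \left(\left(-1\right) \left(-5\right)\right)}{2 \left(-4 + 3 \cdot 10\right)}\right)^{2} = \left(-41 + \frac{-44 - 210 + 6 \cdot 5}{2 \left(-4 + 30\right)}\right)^{2} = \left(-41 + \frac{-44 - 210 + 30}{2 \cdot 26}\right)^{2} = \left(-41 + \frac{1}{2} \cdot \frac{1}{26} \left(-224\right)\right)^{2} = \left(-41 - \frac{56}{13}\right)^{2} = \left(- \frac{589}{13}\right)^{2} = \frac{346921}{169}$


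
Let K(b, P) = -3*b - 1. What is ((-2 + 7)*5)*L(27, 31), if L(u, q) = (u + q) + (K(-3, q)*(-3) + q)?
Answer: 1625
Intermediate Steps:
K(b, P) = -1 - 3*b
L(u, q) = -24 + u + 2*q (L(u, q) = (u + q) + ((-1 - 3*(-3))*(-3) + q) = (q + u) + ((-1 + 9)*(-3) + q) = (q + u) + (8*(-3) + q) = (q + u) + (-24 + q) = -24 + u + 2*q)
((-2 + 7)*5)*L(27, 31) = ((-2 + 7)*5)*(-24 + 27 + 2*31) = (5*5)*(-24 + 27 + 62) = 25*65 = 1625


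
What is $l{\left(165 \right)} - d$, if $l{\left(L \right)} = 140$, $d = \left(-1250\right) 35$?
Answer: $43890$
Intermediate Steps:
$d = -43750$
$l{\left(165 \right)} - d = 140 - -43750 = 140 + 43750 = 43890$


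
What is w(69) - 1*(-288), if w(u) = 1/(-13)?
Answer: 3743/13 ≈ 287.92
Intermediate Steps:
w(u) = -1/13
w(69) - 1*(-288) = -1/13 - 1*(-288) = -1/13 + 288 = 3743/13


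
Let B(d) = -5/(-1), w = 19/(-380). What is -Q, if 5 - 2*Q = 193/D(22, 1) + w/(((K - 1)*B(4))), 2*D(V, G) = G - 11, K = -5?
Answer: -26159/1200 ≈ -21.799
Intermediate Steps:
D(V, G) = -11/2 + G/2 (D(V, G) = (G - 11)/2 = (-11 + G)/2 = -11/2 + G/2)
w = -1/20 (w = 19*(-1/380) = -1/20 ≈ -0.050000)
B(d) = 5 (B(d) = -5*(-1) = 5)
Q = 26159/1200 (Q = 5/2 - (193/(-11/2 + (½)*1) - 1/(5*(-5 - 1))/20)/2 = 5/2 - (193/(-11/2 + ½) - 1/(20*((-6*5))))/2 = 5/2 - (193/(-5) - 1/20/(-30))/2 = 5/2 - (193*(-⅕) - 1/20*(-1/30))/2 = 5/2 - (-193/5 + 1/600)/2 = 5/2 - ½*(-23159/600) = 5/2 + 23159/1200 = 26159/1200 ≈ 21.799)
-Q = -1*26159/1200 = -26159/1200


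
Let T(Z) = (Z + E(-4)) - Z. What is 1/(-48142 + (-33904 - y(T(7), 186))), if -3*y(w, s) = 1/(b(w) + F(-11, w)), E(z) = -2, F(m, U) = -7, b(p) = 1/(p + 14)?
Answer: -83/6809822 ≈ -1.2188e-5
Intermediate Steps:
b(p) = 1/(14 + p)
T(Z) = -2 (T(Z) = (Z - 2) - Z = (-2 + Z) - Z = -2)
y(w, s) = -1/(3*(-7 + 1/(14 + w))) (y(w, s) = -1/(3*(1/(14 + w) - 7)) = -1/(3*(-7 + 1/(14 + w))))
1/(-48142 + (-33904 - y(T(7), 186))) = 1/(-48142 + (-33904 - (14 - 2)/(3*(97 + 7*(-2))))) = 1/(-48142 + (-33904 - 12/(3*(97 - 14)))) = 1/(-48142 + (-33904 - 12/(3*83))) = 1/(-48142 + (-33904 - 1*4/83)) = 1/(-48142 + (-33904 - 4/83)) = 1/(-48142 - 2814036/83) = 1/(-6809822/83) = -83/6809822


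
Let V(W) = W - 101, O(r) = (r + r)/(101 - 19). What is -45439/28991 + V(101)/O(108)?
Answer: -45439/28991 ≈ -1.5673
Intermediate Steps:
O(r) = r/41 (O(r) = (2*r)/82 = (2*r)*(1/82) = r/41)
V(W) = -101 + W
-45439/28991 + V(101)/O(108) = -45439/28991 + (-101 + 101)/(((1/41)*108)) = -45439*1/28991 + 0/(108/41) = -45439/28991 + 0*(41/108) = -45439/28991 + 0 = -45439/28991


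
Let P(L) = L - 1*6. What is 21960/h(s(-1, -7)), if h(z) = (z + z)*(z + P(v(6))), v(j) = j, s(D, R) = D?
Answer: 10980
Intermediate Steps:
P(L) = -6 + L (P(L) = L - 6 = -6 + L)
h(z) = 2*z**2 (h(z) = (z + z)*(z + (-6 + 6)) = (2*z)*(z + 0) = (2*z)*z = 2*z**2)
21960/h(s(-1, -7)) = 21960/((2*(-1)**2)) = 21960/((2*1)) = 21960/2 = 21960*(1/2) = 10980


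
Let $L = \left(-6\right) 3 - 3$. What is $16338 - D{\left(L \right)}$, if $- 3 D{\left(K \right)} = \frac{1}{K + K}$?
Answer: $\frac{2058587}{126} \approx 16338.0$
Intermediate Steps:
$L = -21$ ($L = -18 - 3 = -21$)
$D{\left(K \right)} = - \frac{1}{6 K}$ ($D{\left(K \right)} = - \frac{1}{3 \left(K + K\right)} = - \frac{1}{3 \cdot 2 K} = - \frac{\frac{1}{2} \frac{1}{K}}{3} = - \frac{1}{6 K}$)
$16338 - D{\left(L \right)} = 16338 - - \frac{1}{6 \left(-21\right)} = 16338 - \left(- \frac{1}{6}\right) \left(- \frac{1}{21}\right) = 16338 - \frac{1}{126} = \frac{2058587}{126}$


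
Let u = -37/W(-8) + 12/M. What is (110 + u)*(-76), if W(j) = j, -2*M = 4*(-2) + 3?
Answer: -90763/10 ≈ -9076.3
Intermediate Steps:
M = 5/2 (M = -(4*(-2) + 3)/2 = -(-8 + 3)/2 = -½*(-5) = 5/2 ≈ 2.5000)
u = 377/40 (u = -37/(-8) + 12/(5/2) = -37*(-⅛) + 12*(⅖) = 37/8 + 24/5 = 377/40 ≈ 9.4250)
(110 + u)*(-76) = (110 + 377/40)*(-76) = (4777/40)*(-76) = -90763/10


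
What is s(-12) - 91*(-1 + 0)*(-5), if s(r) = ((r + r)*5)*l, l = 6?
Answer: -1175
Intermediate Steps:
s(r) = 60*r (s(r) = ((r + r)*5)*6 = ((2*r)*5)*6 = (10*r)*6 = 60*r)
s(-12) - 91*(-1 + 0)*(-5) = 60*(-12) - 91*(-1 + 0)*(-5) = -720 - (-91)*(-5) = -720 - 91*5 = -720 - 455 = -1175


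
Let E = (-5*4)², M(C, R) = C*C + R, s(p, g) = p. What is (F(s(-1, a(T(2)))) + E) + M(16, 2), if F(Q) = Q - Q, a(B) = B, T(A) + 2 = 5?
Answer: 658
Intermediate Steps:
T(A) = 3 (T(A) = -2 + 5 = 3)
M(C, R) = R + C² (M(C, R) = C² + R = R + C²)
F(Q) = 0
E = 400 (E = (-20)² = 400)
(F(s(-1, a(T(2)))) + E) + M(16, 2) = (0 + 400) + (2 + 16²) = 400 + (2 + 256) = 400 + 258 = 658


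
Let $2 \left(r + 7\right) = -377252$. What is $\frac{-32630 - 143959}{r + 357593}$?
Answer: $- \frac{58863}{56320} \approx -1.0452$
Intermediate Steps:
$r = -188633$ ($r = -7 + \frac{1}{2} \left(-377252\right) = -7 - 188626 = -188633$)
$\frac{-32630 - 143959}{r + 357593} = \frac{-32630 - 143959}{-188633 + 357593} = - \frac{176589}{168960} = \left(-176589\right) \frac{1}{168960} = - \frac{58863}{56320}$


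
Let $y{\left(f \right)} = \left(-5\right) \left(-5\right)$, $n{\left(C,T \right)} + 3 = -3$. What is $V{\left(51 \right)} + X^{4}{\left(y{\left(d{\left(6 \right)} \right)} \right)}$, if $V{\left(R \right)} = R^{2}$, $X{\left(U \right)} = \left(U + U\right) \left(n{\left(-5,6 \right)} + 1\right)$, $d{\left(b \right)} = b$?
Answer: $3906252601$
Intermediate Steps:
$n{\left(C,T \right)} = -6$ ($n{\left(C,T \right)} = -3 - 3 = -6$)
$y{\left(f \right)} = 25$
$X{\left(U \right)} = - 10 U$ ($X{\left(U \right)} = \left(U + U\right) \left(-6 + 1\right) = 2 U \left(-5\right) = - 10 U$)
$V{\left(51 \right)} + X^{4}{\left(y{\left(d{\left(6 \right)} \right)} \right)} = 51^{2} + \left(\left(-10\right) 25\right)^{4} = 2601 + \left(-250\right)^{4} = 2601 + 3906250000 = 3906252601$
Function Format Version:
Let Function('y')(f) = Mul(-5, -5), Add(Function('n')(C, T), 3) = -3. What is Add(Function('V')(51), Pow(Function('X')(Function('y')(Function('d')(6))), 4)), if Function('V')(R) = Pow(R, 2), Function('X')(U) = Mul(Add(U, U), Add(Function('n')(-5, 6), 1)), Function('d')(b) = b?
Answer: 3906252601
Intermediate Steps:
Function('n')(C, T) = -6 (Function('n')(C, T) = Add(-3, -3) = -6)
Function('y')(f) = 25
Function('X')(U) = Mul(-10, U) (Function('X')(U) = Mul(Add(U, U), Add(-6, 1)) = Mul(Mul(2, U), -5) = Mul(-10, U))
Add(Function('V')(51), Pow(Function('X')(Function('y')(Function('d')(6))), 4)) = Add(Pow(51, 2), Pow(Mul(-10, 25), 4)) = Add(2601, Pow(-250, 4)) = Add(2601, 3906250000) = 3906252601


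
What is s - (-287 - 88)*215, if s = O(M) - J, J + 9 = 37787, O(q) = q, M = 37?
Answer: 42884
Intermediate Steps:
J = 37778 (J = -9 + 37787 = 37778)
s = -37741 (s = 37 - 1*37778 = 37 - 37778 = -37741)
s - (-287 - 88)*215 = -37741 - (-287 - 88)*215 = -37741 - (-375)*215 = -37741 - 1*(-80625) = -37741 + 80625 = 42884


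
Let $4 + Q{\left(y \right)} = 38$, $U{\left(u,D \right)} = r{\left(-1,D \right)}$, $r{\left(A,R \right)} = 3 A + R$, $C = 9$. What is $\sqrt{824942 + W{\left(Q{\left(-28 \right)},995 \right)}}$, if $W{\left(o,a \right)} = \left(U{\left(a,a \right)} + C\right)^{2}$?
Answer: $\sqrt{1826943} \approx 1351.6$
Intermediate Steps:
$r{\left(A,R \right)} = R + 3 A$
$U{\left(u,D \right)} = -3 + D$ ($U{\left(u,D \right)} = D + 3 \left(-1\right) = D - 3 = -3 + D$)
$Q{\left(y \right)} = 34$ ($Q{\left(y \right)} = -4 + 38 = 34$)
$W{\left(o,a \right)} = \left(6 + a\right)^{2}$ ($W{\left(o,a \right)} = \left(\left(-3 + a\right) + 9\right)^{2} = \left(6 + a\right)^{2}$)
$\sqrt{824942 + W{\left(Q{\left(-28 \right)},995 \right)}} = \sqrt{824942 + \left(6 + 995\right)^{2}} = \sqrt{824942 + 1001^{2}} = \sqrt{824942 + 1002001} = \sqrt{1826943}$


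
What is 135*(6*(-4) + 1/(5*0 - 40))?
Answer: -25947/8 ≈ -3243.4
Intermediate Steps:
135*(6*(-4) + 1/(5*0 - 40)) = 135*(-24 + 1/(0 - 40)) = 135*(-24 + 1/(-40)) = 135*(-24 - 1/40) = 135*(-961/40) = -25947/8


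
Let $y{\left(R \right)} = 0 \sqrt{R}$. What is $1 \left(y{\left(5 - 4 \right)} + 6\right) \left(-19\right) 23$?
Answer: $-2622$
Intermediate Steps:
$y{\left(R \right)} = 0$
$1 \left(y{\left(5 - 4 \right)} + 6\right) \left(-19\right) 23 = 1 \left(0 + 6\right) \left(-19\right) 23 = 1 \cdot 6 \left(-19\right) 23 = 6 \left(-19\right) 23 = \left(-114\right) 23 = -2622$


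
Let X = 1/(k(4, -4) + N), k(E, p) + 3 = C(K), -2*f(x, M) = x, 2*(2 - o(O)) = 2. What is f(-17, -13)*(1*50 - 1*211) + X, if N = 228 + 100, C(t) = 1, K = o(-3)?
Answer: -223065/163 ≈ -1368.5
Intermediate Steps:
o(O) = 1 (o(O) = 2 - 1/2*2 = 2 - 1 = 1)
K = 1
f(x, M) = -x/2
k(E, p) = -2 (k(E, p) = -3 + 1 = -2)
N = 328
X = 1/326 (X = 1/(-2 + 328) = 1/326 ≈ 0.0030675)
f(-17, -13)*(1*50 - 1*211) + X = (-1/2*(-17))*(1*50 - 1*211) + 1/326 = 17*(50 - 211)/2 + 1/326 = (17/2)*(-161) + 1/326 = -2737/2 + 1/326 = -223065/163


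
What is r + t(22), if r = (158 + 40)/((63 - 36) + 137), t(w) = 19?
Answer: 1657/82 ≈ 20.207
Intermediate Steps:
r = 99/82 (r = 198/(27 + 137) = 198/164 = 198*(1/164) = 99/82 ≈ 1.2073)
r + t(22) = 99/82 + 19 = 1657/82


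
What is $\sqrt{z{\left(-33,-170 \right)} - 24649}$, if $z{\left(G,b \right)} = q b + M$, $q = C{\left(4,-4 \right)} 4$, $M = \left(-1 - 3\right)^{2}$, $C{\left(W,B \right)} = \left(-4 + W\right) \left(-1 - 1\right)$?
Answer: $3 i \sqrt{2737} \approx 156.95 i$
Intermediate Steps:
$C{\left(W,B \right)} = 8 - 2 W$ ($C{\left(W,B \right)} = \left(-4 + W\right) \left(-2\right) = 8 - 2 W$)
$M = 16$ ($M = \left(-4\right)^{2} = 16$)
$q = 0$ ($q = \left(8 - 8\right) 4 = 0 \cdot 4 = 0$)
$z{\left(G,b \right)} = 16$ ($z{\left(G,b \right)} = 0 b + 16 = 0 + 16 = 16$)
$\sqrt{z{\left(-33,-170 \right)} - 24649} = \sqrt{16 - 24649} = \sqrt{-24633} = 3 i \sqrt{2737}$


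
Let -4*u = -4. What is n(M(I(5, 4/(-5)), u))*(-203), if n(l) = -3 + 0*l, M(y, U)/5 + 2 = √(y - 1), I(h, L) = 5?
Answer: 609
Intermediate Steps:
u = 1 (u = -¼*(-4) = 1)
M(y, U) = -10 + 5*√(-1 + y) (M(y, U) = -10 + 5*√(y - 1) = -10 + 5*√(-1 + y))
n(l) = -3 (n(l) = -3 + 0 = -3)
n(M(I(5, 4/(-5)), u))*(-203) = -3*(-203) = 609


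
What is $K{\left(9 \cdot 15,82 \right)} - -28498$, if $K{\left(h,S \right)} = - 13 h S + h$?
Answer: $-115277$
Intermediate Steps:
$K{\left(h,S \right)} = h - 13 S h$ ($K{\left(h,S \right)} = - 13 S h + h = h - 13 S h$)
$K{\left(9 \cdot 15,82 \right)} - -28498 = 9 \cdot 15 \left(1 - 1066\right) - -28498 = 135 \left(1 - 1066\right) + 28498 = 135 \left(-1065\right) + 28498 = -143775 + 28498 = -115277$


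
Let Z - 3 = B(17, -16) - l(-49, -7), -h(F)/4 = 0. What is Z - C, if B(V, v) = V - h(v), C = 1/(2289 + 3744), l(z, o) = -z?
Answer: -174958/6033 ≈ -29.000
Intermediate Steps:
h(F) = 0 (h(F) = -4*0 = 0)
C = 1/6033 ≈ 0.00016575
B(V, v) = V (B(V, v) = V - 1*0 = V + 0 = V)
Z = -29 (Z = 3 + (17 - (-1)*(-49)) = 3 + (17 - 1*49) = 3 + (17 - 49) = 3 - 32 = -29)
Z - C = -29 - 1*1/6033 = -29 - 1/6033 = -174958/6033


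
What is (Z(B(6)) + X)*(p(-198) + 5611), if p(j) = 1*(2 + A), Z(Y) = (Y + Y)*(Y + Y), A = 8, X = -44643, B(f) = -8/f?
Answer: -2258084983/9 ≈ -2.5090e+8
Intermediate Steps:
Z(Y) = 4*Y² (Z(Y) = (2*Y)*(2*Y) = 4*Y²)
p(j) = 10 (p(j) = 1*(2 + 8) = 1*10 = 10)
(Z(B(6)) + X)*(p(-198) + 5611) = (4*(-8/6)² - 44643)*(10 + 5611) = (4*(-8*⅙)² - 44643)*5621 = (4*(-4/3)² - 44643)*5621 = (4*(16/9) - 44643)*5621 = (64/9 - 44643)*5621 = -401723/9*5621 = -2258084983/9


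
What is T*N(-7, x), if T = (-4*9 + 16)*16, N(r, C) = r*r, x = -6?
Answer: -15680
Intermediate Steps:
N(r, C) = r²
T = -320 (T = (-36 + 16)*16 = -20*16 = -320)
T*N(-7, x) = -320*(-7)² = -320*49 = -15680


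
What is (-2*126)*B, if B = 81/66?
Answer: -3402/11 ≈ -309.27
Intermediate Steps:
B = 27/22 (B = 81*(1/66) = 27/22 ≈ 1.2273)
(-2*126)*B = -2*126*(27/22) = -252*27/22 = -3402/11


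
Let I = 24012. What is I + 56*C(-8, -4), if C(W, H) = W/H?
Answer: 24124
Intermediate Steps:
I + 56*C(-8, -4) = 24012 + 56*(-8/(-4)) = 24012 + 56*(-8*(-¼)) = 24012 + 56*2 = 24012 + 112 = 24124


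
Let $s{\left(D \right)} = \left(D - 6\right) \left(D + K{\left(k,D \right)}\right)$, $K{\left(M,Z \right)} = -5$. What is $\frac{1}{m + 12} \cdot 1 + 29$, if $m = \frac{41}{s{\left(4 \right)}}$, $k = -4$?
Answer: $\frac{1887}{65} \approx 29.031$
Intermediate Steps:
$s{\left(D \right)} = \left(-6 + D\right) \left(-5 + D\right)$ ($s{\left(D \right)} = \left(D - 6\right) \left(D - 5\right) = \left(-6 + D\right) \left(-5 + D\right)$)
$m = \frac{41}{2}$ ($m = \frac{41}{30 + 4^{2} - 44} = \frac{41}{30 + 16 - 44} = \frac{41}{2} \approx 20.5$)
$\frac{1}{m + 12} \cdot 1 + 29 = \frac{1}{\frac{41}{2} + 12} \cdot 1 + 29 = \frac{1}{\frac{65}{2}} \cdot 1 + 29 = \frac{2}{65} \cdot 1 + 29 = \frac{2}{65} + 29 = \frac{1887}{65}$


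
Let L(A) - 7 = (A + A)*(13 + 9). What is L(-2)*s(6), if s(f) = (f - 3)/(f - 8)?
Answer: 243/2 ≈ 121.50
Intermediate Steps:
L(A) = 7 + 44*A (L(A) = 7 + (A + A)*(13 + 9) = 7 + (2*A)*22 = 7 + 44*A)
s(f) = (-3 + f)/(-8 + f)
L(-2)*s(6) = (7 + 44*(-2))*((-3 + 6)/(-8 + 6)) = (7 - 88)*(3/(-2)) = -(-81)*3/2 = -81*(-3/2) = 243/2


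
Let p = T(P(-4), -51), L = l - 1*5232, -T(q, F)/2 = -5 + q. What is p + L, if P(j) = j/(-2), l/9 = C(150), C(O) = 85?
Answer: -4461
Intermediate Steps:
l = 765 (l = 9*85 = 765)
P(j) = -j/2 (P(j) = j*(-½) = -j/2)
T(q, F) = 10 - 2*q (T(q, F) = -2*(-5 + q) = 10 - 2*q)
L = -4467 (L = 765 - 1*5232 = 765 - 5232 = -4467)
p = 6 (p = 10 - (-1)*(-4) = 10 - 2*2 = 10 - 4 = 6)
p + L = 6 - 4467 = -4461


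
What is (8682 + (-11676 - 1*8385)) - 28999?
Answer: -40378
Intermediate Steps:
(8682 + (-11676 - 1*8385)) - 28999 = (8682 + (-11676 - 8385)) - 28999 = (8682 - 20061) - 28999 = -11379 - 28999 = -40378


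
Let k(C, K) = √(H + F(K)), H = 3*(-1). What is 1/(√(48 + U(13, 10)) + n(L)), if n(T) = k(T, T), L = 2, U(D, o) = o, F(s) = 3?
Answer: √58/58 ≈ 0.13131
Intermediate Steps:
H = -3
k(C, K) = 0 (k(C, K) = √(-3 + 3) = √0 = 0)
n(T) = 0
1/(√(48 + U(13, 10)) + n(L)) = 1/(√(48 + 10) + 0) = 1/(√58 + 0) = 1/(√58) = √58/58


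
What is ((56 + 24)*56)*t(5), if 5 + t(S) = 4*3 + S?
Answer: 53760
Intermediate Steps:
t(S) = 7 + S (t(S) = -5 + (4*3 + S) = -5 + (12 + S) = 7 + S)
((56 + 24)*56)*t(5) = ((56 + 24)*56)*(7 + 5) = (80*56)*12 = 4480*12 = 53760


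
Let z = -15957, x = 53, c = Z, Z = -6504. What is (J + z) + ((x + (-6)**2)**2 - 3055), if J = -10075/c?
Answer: -72125789/6504 ≈ -11089.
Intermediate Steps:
c = -6504
J = 10075/6504 (J = -10075/(-6504) = -10075*(-1/6504) = 10075/6504 ≈ 1.5490)
(J + z) + ((x + (-6)**2)**2 - 3055) = (10075/6504 - 15957) + ((53 + (-6)**2)**2 - 3055) = -103774253/6504 + ((53 + 36)**2 - 3055) = -103774253/6504 + (89**2 - 3055) = -103774253/6504 + (7921 - 3055) = -103774253/6504 + 4866 = -72125789/6504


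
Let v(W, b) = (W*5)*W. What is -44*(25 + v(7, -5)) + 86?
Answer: -11794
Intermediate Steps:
v(W, b) = 5*W² (v(W, b) = (5*W)*W = 5*W²)
-44*(25 + v(7, -5)) + 86 = -44*(25 + 5*7²) + 86 = -44*(25 + 5*49) + 86 = -44*(25 + 245) + 86 = -44*270 + 86 = -11880 + 86 = -11794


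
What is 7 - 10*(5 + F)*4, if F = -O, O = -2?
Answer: -273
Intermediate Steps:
F = 2 (F = -1*(-2) = 2)
7 - 10*(5 + F)*4 = 7 - 10*(5 + 2)*4 = 7 - 70*4 = 7 - 10*28 = 7 - 280 = -273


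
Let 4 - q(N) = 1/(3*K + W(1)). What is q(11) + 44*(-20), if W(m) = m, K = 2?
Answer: -6133/7 ≈ -876.14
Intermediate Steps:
q(N) = 27/7 (q(N) = 4 - 1/(3*2 + 1) = 4 - 1/(6 + 1) = 4 - 1/7 = 27/7)
q(11) + 44*(-20) = 27/7 + 44*(-20) = 27/7 - 880 = -6133/7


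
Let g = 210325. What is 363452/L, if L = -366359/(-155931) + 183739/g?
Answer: 2979959991627225/26426265671 ≈ 1.1277e+5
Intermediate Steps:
L = 105705062684/32796187575 (L = -366359/(-155931) + 183739/210325 = -366359*(-1/155931) + 183739*(1/210325) = 366359/155931 + 183739/210325 = 105705062684/32796187575 ≈ 3.2231)
363452/L = 363452/(105705062684/32796187575) = 363452*(32796187575/105705062684) = 2979959991627225/26426265671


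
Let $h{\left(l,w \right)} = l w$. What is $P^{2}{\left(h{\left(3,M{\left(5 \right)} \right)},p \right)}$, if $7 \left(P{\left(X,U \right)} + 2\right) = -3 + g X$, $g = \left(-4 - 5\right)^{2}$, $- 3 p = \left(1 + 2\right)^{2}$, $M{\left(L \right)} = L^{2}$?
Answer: $\frac{36699364}{49} \approx 7.4897 \cdot 10^{5}$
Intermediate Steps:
$p = -3$ ($p = - \frac{\left(1 + 2\right)^{2}}{3} = - \frac{3^{2}}{3} = \left(- \frac{1}{3}\right) 9 = -3$)
$g = 81$ ($g = \left(-9\right)^{2} = 81$)
$P{\left(X,U \right)} = - \frac{17}{7} + \frac{81 X}{7}$ ($P{\left(X,U \right)} = -2 + \frac{-3 + 81 X}{7} = -2 + \left(- \frac{3}{7} + \frac{81 X}{7}\right) = - \frac{17}{7} + \frac{81 X}{7}$)
$P^{2}{\left(h{\left(3,M{\left(5 \right)} \right)},p \right)} = \left(- \frac{17}{7} + \frac{81 \cdot 3 \cdot 5^{2}}{7}\right)^{2} = \left(- \frac{17}{7} + \frac{81 \cdot 3 \cdot 25}{7}\right)^{2} = \left(- \frac{17}{7} + \frac{81}{7} \cdot 75\right)^{2} = \left(- \frac{17}{7} + \frac{6075}{7}\right)^{2} = \left(\frac{6058}{7}\right)^{2} = \frac{36699364}{49}$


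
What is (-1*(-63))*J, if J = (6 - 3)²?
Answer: 567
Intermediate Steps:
J = 9 (J = 3² = 9)
(-1*(-63))*J = -1*(-63)*9 = 63*9 = 567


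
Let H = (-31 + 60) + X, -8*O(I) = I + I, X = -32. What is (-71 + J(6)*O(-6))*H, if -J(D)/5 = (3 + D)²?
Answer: 4071/2 ≈ 2035.5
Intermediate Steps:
O(I) = -I/4 (O(I) = -(I + I)/8 = -I/4)
J(D) = -5*(3 + D)²
H = -3 (H = (-31 + 60) - 32 = 29 - 32 = -3)
(-71 + J(6)*O(-6))*H = (-71 + (-5*(3 + 6)²)*(-¼*(-6)))*(-3) = (-71 - 5*9²*(3/2))*(-3) = (-71 - 5*81*(3/2))*(-3) = (-71 - 405*3/2)*(-3) = (-71 - 1215/2)*(-3) = -1357/2*(-3) = 4071/2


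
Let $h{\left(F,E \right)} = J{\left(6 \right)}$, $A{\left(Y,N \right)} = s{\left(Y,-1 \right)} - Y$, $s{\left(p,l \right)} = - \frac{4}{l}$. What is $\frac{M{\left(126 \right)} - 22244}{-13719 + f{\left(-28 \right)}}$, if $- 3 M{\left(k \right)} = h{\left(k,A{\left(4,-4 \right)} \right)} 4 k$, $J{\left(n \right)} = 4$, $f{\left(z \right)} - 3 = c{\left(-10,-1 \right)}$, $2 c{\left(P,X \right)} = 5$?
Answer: $\frac{45832}{27427} \approx 1.6711$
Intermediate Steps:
$c{\left(P,X \right)} = \frac{5}{2}$ ($c{\left(P,X \right)} = \frac{1}{2} \cdot 5 = \frac{5}{2}$)
$f{\left(z \right)} = \frac{11}{2}$ ($f{\left(z \right)} = 3 + \frac{5}{2} = \frac{11}{2}$)
$A{\left(Y,N \right)} = 4 - Y$ ($A{\left(Y,N \right)} = - \frac{4}{-1} - Y = \left(-4\right) \left(-1\right) - Y = 4 - Y$)
$h{\left(F,E \right)} = 4$
$M{\left(k \right)} = - \frac{16 k}{3}$ ($M{\left(k \right)} = - \frac{4 \cdot 4 k}{3} = - \frac{16 k}{3}$)
$\frac{M{\left(126 \right)} - 22244}{-13719 + f{\left(-28 \right)}} = \frac{\left(- \frac{16}{3}\right) 126 - 22244}{-13719 + \frac{11}{2}} = \frac{-672 - 22244}{- \frac{27427}{2}} = \left(-22916\right) \left(- \frac{2}{27427}\right) = \frac{45832}{27427}$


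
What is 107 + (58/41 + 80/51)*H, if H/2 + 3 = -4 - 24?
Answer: -163019/2091 ≈ -77.962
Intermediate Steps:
H = -62 (H = -6 + 2*(-4 - 24) = -6 + 2*(-28) = -6 - 56 = -62)
107 + (58/41 + 80/51)*H = 107 + (58/41 + 80/51)*(-62) = 107 + (6238/2091)*(-62) = 107 - 386756/2091 = -163019/2091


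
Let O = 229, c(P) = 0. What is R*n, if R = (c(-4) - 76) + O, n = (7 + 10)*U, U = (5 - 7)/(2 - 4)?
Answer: 2601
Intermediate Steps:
U = 1 (U = -2/(-2) = -2*(-½) = 1)
n = 17 (n = (7 + 10)*1 = 17*1 = 17)
R = 153 (R = (0 - 76) + 229 = -76 + 229 = 153)
R*n = 153*17 = 2601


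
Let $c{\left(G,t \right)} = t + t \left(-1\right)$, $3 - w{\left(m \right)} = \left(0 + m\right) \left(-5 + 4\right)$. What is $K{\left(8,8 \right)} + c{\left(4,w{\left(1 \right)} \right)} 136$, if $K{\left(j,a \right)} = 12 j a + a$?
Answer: $776$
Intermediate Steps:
$K{\left(j,a \right)} = a + 12 a j$ ($K{\left(j,a \right)} = 12 a j + a = a + 12 a j$)
$w{\left(m \right)} = 3 + m$ ($w{\left(m \right)} = 3 - \left(0 + m\right) \left(-5 + 4\right) = 3 - m \left(-1\right) = 3 - - m = 3 + m$)
$c{\left(G,t \right)} = 0$ ($c{\left(G,t \right)} = t - t = 0$)
$K{\left(8,8 \right)} + c{\left(4,w{\left(1 \right)} \right)} 136 = 8 \left(1 + 12 \cdot 8\right) + 0 \cdot 136 = 8 \left(1 + 96\right) + 0 = 8 \cdot 97 + 0 = 776 + 0 = 776$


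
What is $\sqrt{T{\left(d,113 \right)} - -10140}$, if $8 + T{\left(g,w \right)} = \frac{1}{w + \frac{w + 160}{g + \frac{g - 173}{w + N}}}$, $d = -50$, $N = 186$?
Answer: $\frac{\sqrt{27016336679232594}}{1632922} \approx 100.66$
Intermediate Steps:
$T{\left(g,w \right)} = -8 + \frac{1}{w + \frac{160 + w}{g + \frac{-173 + g}{186 + w}}}$ ($T{\left(g,w \right)} = -8 + \frac{1}{w + \frac{w + 160}{g + \frac{g - 173}{w + 186}}} = -8 + \frac{1}{w + \frac{160 + w}{g + \frac{-173 + g}{186 + w}}}$)
$\sqrt{T{\left(d,113 \right)} - -10140} = \sqrt{\frac{-238253 - 156392 - 8 \cdot 113^{2} + 187 \left(-50\right) - \left(-74750\right) 113 - - 400 \cdot 113^{2}}{29760 + 113^{2} + 173 \cdot 113 - 50 \cdot 113^{2} + 187 \left(-50\right) 113} - -10140} = \sqrt{\frac{-238253 - 156392 - 102152 - 9350 + 8446750 - \left(-400\right) 12769}{29760 + 12769 + 19549 - 638450 - 1056550} + 10140} = \sqrt{\frac{-238253 - 156392 - 102152 - 9350 + 8446750 + 5107600}{29760 + 12769 + 19549 - 638450 - 1056550} + 10140} = \sqrt{\frac{1}{-1632922} \cdot 13048203 + 10140} = \sqrt{\left(- \frac{1}{1632922}\right) 13048203 + 10140} = \sqrt{- \frac{13048203}{1632922} + 10140} = \sqrt{\frac{16544780877}{1632922}} = \frac{\sqrt{27016336679232594}}{1632922}$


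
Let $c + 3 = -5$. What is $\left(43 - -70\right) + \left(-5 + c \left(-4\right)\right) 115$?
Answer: $3218$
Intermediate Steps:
$c = -8$ ($c = -3 - 5 = -8$)
$\left(43 - -70\right) + \left(-5 + c \left(-4\right)\right) 115 = \left(43 - -70\right) + \left(-5 - -32\right) 115 = \left(43 + 70\right) + \left(-5 + 32\right) 115 = 113 + 27 \cdot 115 = 113 + 3105 = 3218$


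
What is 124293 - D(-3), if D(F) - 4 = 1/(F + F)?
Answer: 745735/6 ≈ 1.2429e+5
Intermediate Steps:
D(F) = 4 + 1/(2*F) (D(F) = 4 + 1/(F + F) = 4 + 1/(2*F))
124293 - D(-3) = 124293 - (4 + (½)/(-3)) = 124293 - (4 + (½)*(-⅓)) = 124293 - (4 - ⅙) = 124293 - 1*23/6 = 124293 - 23/6 = 745735/6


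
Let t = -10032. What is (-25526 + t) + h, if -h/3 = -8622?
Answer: -9692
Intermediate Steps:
h = 25866 (h = -3*(-8622) = 25866)
(-25526 + t) + h = (-25526 - 10032) + 25866 = -35558 + 25866 = -9692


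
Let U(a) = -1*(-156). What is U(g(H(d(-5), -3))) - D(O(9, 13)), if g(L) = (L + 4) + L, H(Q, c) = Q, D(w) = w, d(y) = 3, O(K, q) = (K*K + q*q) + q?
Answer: -107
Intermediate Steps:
O(K, q) = q + K**2 + q**2 (O(K, q) = (K**2 + q**2) + q = q + K**2 + q**2)
g(L) = 4 + 2*L (g(L) = (4 + L) + L = 4 + 2*L)
U(a) = 156
U(g(H(d(-5), -3))) - D(O(9, 13)) = 156 - (13 + 9**2 + 13**2) = 156 - (13 + 81 + 169) = 156 - 1*263 = 156 - 263 = -107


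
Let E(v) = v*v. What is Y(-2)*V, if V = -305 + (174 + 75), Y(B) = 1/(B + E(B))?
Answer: -28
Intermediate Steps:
E(v) = v²
Y(B) = 1/(B + B²)
V = -56 (V = -305 + 249 = -56)
Y(-2)*V = (1/((-2)*(1 - 2)))*(-56) = -½/(-1)*(-56) = -½*(-1)*(-56) = (½)*(-56) = -28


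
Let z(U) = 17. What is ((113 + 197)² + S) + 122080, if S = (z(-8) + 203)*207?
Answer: 263720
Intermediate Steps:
S = 45540 (S = (17 + 203)*207 = 220*207 = 45540)
((113 + 197)² + S) + 122080 = ((113 + 197)² + 45540) + 122080 = (310² + 45540) + 122080 = (96100 + 45540) + 122080 = 141640 + 122080 = 263720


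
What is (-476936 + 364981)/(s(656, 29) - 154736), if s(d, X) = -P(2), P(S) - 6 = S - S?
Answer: 111955/154742 ≈ 0.72349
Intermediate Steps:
P(S) = 6 (P(S) = 6 + (S - S) = 6 + 0 = 6)
s(d, X) = -6 (s(d, X) = -1*6 = -6)
(-476936 + 364981)/(s(656, 29) - 154736) = (-476936 + 364981)/(-6 - 154736) = -111955/(-154742) = -111955*(-1/154742) = 111955/154742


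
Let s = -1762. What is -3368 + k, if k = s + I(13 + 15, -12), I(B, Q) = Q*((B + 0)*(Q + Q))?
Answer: 2934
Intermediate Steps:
I(B, Q) = 2*B*Q² (I(B, Q) = Q*(B*(2*Q)) = Q*(2*B*Q) = 2*B*Q²)
k = 6302 (k = -1762 + 2*(13 + 15)*(-12)² = -1762 + 2*28*144 = -1762 + 8064 = 6302)
-3368 + k = -3368 + 6302 = 2934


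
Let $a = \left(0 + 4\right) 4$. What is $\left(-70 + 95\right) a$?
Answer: $400$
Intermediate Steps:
$a = 16$ ($a = 4 \cdot 4 = 16$)
$\left(-70 + 95\right) a = \left(-70 + 95\right) 16 = 25 \cdot 16 = 400$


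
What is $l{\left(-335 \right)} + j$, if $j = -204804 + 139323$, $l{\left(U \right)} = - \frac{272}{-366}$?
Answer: $- \frac{11982887}{183} \approx -65480.0$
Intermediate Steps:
$l{\left(U \right)} = \frac{136}{183}$ ($l{\left(U \right)} = \left(-272\right) \left(- \frac{1}{366}\right) = \frac{136}{183}$)
$j = -65481$
$l{\left(-335 \right)} + j = \frac{136}{183} - 65481 = - \frac{11982887}{183}$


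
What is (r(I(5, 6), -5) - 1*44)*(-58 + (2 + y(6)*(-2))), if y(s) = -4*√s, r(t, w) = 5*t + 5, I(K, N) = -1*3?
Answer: 3024 - 432*√6 ≈ 1965.8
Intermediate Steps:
I(K, N) = -3
r(t, w) = 5 + 5*t
(r(I(5, 6), -5) - 1*44)*(-58 + (2 + y(6)*(-2))) = ((5 + 5*(-3)) - 1*44)*(-58 + (2 - 4*√6*(-2))) = ((5 - 15) - 44)*(-58 + (2 + 8*√6)) = (-10 - 44)*(-56 + 8*√6) = -54*(-56 + 8*√6) = 3024 - 432*√6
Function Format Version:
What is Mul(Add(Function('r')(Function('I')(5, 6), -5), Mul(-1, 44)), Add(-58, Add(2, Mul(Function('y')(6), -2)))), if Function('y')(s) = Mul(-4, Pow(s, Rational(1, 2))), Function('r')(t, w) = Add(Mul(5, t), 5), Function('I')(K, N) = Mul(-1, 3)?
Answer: Add(3024, Mul(-432, Pow(6, Rational(1, 2)))) ≈ 1965.8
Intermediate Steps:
Function('I')(K, N) = -3
Function('r')(t, w) = Add(5, Mul(5, t))
Mul(Add(Function('r')(Function('I')(5, 6), -5), Mul(-1, 44)), Add(-58, Add(2, Mul(Function('y')(6), -2)))) = Mul(Add(Add(5, Mul(5, -3)), Mul(-1, 44)), Add(-58, Add(2, Mul(Mul(-4, Pow(6, Rational(1, 2))), -2)))) = Mul(Add(Add(5, -15), -44), Add(-58, Add(2, Mul(8, Pow(6, Rational(1, 2)))))) = Mul(Add(-10, -44), Add(-56, Mul(8, Pow(6, Rational(1, 2))))) = Mul(-54, Add(-56, Mul(8, Pow(6, Rational(1, 2))))) = Add(3024, Mul(-432, Pow(6, Rational(1, 2))))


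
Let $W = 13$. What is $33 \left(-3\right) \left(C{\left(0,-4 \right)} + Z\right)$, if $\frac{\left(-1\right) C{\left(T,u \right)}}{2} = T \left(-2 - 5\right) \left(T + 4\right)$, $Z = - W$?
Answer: $1287$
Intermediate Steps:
$Z = -13$ ($Z = \left(-1\right) 13 = -13$)
$C{\left(T,u \right)} = - 2 T \left(-28 - 7 T\right)$ ($C{\left(T,u \right)} = - 2 T \left(-2 - 5\right) \left(T + 4\right) = - 2 T \left(- 7 \left(4 + T\right)\right) = - 2 T \left(-28 - 7 T\right)$)
$33 \left(-3\right) \left(C{\left(0,-4 \right)} + Z\right) = 33 \left(-3\right) \left(14 \cdot 0 \left(4 + 0\right) - 13\right) = - 99 \left(14 \cdot 0 \cdot 4 - 13\right) = - 99 \left(0 - 13\right) = \left(-99\right) \left(-13\right) = 1287$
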